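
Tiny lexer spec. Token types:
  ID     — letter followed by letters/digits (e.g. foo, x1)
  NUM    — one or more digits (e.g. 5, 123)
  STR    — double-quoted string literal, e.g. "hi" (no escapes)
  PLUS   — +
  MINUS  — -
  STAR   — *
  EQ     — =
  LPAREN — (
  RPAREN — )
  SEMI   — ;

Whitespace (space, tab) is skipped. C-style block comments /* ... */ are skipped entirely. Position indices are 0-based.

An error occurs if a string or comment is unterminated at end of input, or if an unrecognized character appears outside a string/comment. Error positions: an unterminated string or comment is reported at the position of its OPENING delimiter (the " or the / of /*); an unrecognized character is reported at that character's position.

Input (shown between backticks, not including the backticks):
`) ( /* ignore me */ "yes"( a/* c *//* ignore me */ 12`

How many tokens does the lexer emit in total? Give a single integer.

pos=0: emit RPAREN ')'
pos=2: emit LPAREN '('
pos=4: enter COMMENT mode (saw '/*')
exit COMMENT mode (now at pos=19)
pos=20: enter STRING mode
pos=20: emit STR "yes" (now at pos=25)
pos=25: emit LPAREN '('
pos=27: emit ID 'a' (now at pos=28)
pos=28: enter COMMENT mode (saw '/*')
exit COMMENT mode (now at pos=35)
pos=35: enter COMMENT mode (saw '/*')
exit COMMENT mode (now at pos=50)
pos=51: emit NUM '12' (now at pos=53)
DONE. 6 tokens: [RPAREN, LPAREN, STR, LPAREN, ID, NUM]

Answer: 6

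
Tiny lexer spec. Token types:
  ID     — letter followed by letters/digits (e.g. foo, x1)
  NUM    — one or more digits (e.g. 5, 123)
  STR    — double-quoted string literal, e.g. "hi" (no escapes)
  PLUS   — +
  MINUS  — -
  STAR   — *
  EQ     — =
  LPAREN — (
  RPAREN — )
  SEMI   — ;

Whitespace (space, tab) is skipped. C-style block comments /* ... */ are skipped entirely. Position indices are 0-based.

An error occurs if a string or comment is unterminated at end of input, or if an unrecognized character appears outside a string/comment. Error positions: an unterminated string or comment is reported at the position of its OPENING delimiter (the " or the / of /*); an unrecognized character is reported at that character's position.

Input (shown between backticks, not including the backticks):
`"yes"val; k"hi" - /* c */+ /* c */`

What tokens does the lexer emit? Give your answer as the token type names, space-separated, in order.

Answer: STR ID SEMI ID STR MINUS PLUS

Derivation:
pos=0: enter STRING mode
pos=0: emit STR "yes" (now at pos=5)
pos=5: emit ID 'val' (now at pos=8)
pos=8: emit SEMI ';'
pos=10: emit ID 'k' (now at pos=11)
pos=11: enter STRING mode
pos=11: emit STR "hi" (now at pos=15)
pos=16: emit MINUS '-'
pos=18: enter COMMENT mode (saw '/*')
exit COMMENT mode (now at pos=25)
pos=25: emit PLUS '+'
pos=27: enter COMMENT mode (saw '/*')
exit COMMENT mode (now at pos=34)
DONE. 7 tokens: [STR, ID, SEMI, ID, STR, MINUS, PLUS]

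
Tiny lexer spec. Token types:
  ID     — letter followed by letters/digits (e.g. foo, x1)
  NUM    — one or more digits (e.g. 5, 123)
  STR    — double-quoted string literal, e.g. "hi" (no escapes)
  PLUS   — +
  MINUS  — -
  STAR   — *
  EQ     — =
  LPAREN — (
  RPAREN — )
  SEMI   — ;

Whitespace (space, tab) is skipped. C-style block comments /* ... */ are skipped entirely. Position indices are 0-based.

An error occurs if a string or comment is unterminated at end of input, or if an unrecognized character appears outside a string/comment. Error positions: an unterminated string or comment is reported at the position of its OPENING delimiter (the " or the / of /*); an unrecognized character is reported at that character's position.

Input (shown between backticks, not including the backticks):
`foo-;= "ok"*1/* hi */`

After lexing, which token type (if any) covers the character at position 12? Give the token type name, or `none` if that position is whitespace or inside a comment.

Answer: NUM

Derivation:
pos=0: emit ID 'foo' (now at pos=3)
pos=3: emit MINUS '-'
pos=4: emit SEMI ';'
pos=5: emit EQ '='
pos=7: enter STRING mode
pos=7: emit STR "ok" (now at pos=11)
pos=11: emit STAR '*'
pos=12: emit NUM '1' (now at pos=13)
pos=13: enter COMMENT mode (saw '/*')
exit COMMENT mode (now at pos=21)
DONE. 7 tokens: [ID, MINUS, SEMI, EQ, STR, STAR, NUM]
Position 12: char is '1' -> NUM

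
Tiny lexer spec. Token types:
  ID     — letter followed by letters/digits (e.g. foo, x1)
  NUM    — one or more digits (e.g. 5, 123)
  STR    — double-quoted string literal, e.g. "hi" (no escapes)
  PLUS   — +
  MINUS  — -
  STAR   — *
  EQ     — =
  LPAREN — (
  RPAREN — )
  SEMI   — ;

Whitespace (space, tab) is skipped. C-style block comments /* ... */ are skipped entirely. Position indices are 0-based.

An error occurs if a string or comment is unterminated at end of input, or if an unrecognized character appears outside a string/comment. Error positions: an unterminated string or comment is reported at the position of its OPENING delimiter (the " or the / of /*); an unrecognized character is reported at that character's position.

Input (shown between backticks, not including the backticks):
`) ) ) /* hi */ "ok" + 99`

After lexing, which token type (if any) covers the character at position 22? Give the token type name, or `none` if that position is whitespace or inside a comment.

pos=0: emit RPAREN ')'
pos=2: emit RPAREN ')'
pos=4: emit RPAREN ')'
pos=6: enter COMMENT mode (saw '/*')
exit COMMENT mode (now at pos=14)
pos=15: enter STRING mode
pos=15: emit STR "ok" (now at pos=19)
pos=20: emit PLUS '+'
pos=22: emit NUM '99' (now at pos=24)
DONE. 6 tokens: [RPAREN, RPAREN, RPAREN, STR, PLUS, NUM]
Position 22: char is '9' -> NUM

Answer: NUM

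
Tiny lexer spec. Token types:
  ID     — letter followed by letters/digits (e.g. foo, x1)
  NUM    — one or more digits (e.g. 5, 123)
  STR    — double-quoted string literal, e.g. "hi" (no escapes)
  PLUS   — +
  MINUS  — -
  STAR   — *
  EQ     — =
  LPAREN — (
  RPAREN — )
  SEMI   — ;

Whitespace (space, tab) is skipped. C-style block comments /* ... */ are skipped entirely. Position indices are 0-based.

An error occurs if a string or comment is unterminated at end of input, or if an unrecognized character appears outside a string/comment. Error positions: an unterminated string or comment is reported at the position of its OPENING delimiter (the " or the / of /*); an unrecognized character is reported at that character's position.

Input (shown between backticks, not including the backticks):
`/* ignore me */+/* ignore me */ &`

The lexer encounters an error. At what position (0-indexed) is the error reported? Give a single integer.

Answer: 32

Derivation:
pos=0: enter COMMENT mode (saw '/*')
exit COMMENT mode (now at pos=15)
pos=15: emit PLUS '+'
pos=16: enter COMMENT mode (saw '/*')
exit COMMENT mode (now at pos=31)
pos=32: ERROR — unrecognized char '&'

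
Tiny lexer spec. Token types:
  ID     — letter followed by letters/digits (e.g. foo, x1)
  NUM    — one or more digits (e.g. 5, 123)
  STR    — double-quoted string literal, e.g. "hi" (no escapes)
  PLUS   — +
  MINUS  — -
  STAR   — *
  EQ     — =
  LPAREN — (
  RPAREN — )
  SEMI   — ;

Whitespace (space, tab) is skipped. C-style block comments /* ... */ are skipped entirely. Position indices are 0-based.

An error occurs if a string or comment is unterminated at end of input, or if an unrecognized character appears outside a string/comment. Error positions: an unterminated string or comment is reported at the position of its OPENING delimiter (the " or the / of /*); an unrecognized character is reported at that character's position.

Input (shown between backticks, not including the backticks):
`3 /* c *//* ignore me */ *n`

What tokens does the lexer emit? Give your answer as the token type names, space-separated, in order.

Answer: NUM STAR ID

Derivation:
pos=0: emit NUM '3' (now at pos=1)
pos=2: enter COMMENT mode (saw '/*')
exit COMMENT mode (now at pos=9)
pos=9: enter COMMENT mode (saw '/*')
exit COMMENT mode (now at pos=24)
pos=25: emit STAR '*'
pos=26: emit ID 'n' (now at pos=27)
DONE. 3 tokens: [NUM, STAR, ID]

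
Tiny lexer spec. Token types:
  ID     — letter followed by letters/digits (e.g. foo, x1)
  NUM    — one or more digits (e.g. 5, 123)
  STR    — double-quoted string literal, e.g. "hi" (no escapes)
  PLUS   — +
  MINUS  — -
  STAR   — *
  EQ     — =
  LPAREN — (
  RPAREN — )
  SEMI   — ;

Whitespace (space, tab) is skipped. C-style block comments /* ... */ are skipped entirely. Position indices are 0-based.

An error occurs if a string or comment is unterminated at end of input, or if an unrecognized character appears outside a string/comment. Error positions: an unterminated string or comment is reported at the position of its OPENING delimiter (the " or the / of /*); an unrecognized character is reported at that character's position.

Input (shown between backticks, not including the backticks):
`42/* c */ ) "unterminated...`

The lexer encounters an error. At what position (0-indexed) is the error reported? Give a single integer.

Answer: 12

Derivation:
pos=0: emit NUM '42' (now at pos=2)
pos=2: enter COMMENT mode (saw '/*')
exit COMMENT mode (now at pos=9)
pos=10: emit RPAREN ')'
pos=12: enter STRING mode
pos=12: ERROR — unterminated string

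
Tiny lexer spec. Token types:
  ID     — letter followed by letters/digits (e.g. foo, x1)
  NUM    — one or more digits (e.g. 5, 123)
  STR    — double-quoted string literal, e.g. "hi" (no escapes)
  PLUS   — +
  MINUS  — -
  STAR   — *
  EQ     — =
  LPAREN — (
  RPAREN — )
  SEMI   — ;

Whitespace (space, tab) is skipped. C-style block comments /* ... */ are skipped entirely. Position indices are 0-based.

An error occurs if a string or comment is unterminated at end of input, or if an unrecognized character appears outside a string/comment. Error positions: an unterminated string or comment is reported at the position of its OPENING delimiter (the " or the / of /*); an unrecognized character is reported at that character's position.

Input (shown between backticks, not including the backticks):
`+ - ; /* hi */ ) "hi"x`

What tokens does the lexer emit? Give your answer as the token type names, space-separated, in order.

pos=0: emit PLUS '+'
pos=2: emit MINUS '-'
pos=4: emit SEMI ';'
pos=6: enter COMMENT mode (saw '/*')
exit COMMENT mode (now at pos=14)
pos=15: emit RPAREN ')'
pos=17: enter STRING mode
pos=17: emit STR "hi" (now at pos=21)
pos=21: emit ID 'x' (now at pos=22)
DONE. 6 tokens: [PLUS, MINUS, SEMI, RPAREN, STR, ID]

Answer: PLUS MINUS SEMI RPAREN STR ID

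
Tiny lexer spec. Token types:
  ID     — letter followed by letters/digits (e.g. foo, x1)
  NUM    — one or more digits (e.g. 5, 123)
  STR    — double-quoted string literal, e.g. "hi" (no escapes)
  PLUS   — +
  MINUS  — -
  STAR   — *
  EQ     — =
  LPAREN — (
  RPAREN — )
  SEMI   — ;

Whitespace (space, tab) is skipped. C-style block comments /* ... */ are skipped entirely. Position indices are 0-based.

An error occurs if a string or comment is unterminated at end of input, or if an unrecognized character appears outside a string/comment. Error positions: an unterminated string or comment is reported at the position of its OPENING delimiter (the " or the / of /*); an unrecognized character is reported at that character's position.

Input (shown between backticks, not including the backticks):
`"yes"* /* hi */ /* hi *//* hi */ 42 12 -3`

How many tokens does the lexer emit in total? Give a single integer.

Answer: 6

Derivation:
pos=0: enter STRING mode
pos=0: emit STR "yes" (now at pos=5)
pos=5: emit STAR '*'
pos=7: enter COMMENT mode (saw '/*')
exit COMMENT mode (now at pos=15)
pos=16: enter COMMENT mode (saw '/*')
exit COMMENT mode (now at pos=24)
pos=24: enter COMMENT mode (saw '/*')
exit COMMENT mode (now at pos=32)
pos=33: emit NUM '42' (now at pos=35)
pos=36: emit NUM '12' (now at pos=38)
pos=39: emit MINUS '-'
pos=40: emit NUM '3' (now at pos=41)
DONE. 6 tokens: [STR, STAR, NUM, NUM, MINUS, NUM]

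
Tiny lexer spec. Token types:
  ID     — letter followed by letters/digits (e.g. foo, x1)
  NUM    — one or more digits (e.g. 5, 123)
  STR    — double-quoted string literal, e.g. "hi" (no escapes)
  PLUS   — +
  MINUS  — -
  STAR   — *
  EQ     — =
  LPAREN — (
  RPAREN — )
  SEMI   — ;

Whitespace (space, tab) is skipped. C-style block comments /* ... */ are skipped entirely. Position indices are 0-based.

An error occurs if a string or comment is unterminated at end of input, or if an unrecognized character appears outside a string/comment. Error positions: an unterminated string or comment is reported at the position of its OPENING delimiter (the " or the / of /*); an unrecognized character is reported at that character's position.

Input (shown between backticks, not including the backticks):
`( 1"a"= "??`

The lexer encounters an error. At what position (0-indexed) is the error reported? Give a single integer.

Answer: 8

Derivation:
pos=0: emit LPAREN '('
pos=2: emit NUM '1' (now at pos=3)
pos=3: enter STRING mode
pos=3: emit STR "a" (now at pos=6)
pos=6: emit EQ '='
pos=8: enter STRING mode
pos=8: ERROR — unterminated string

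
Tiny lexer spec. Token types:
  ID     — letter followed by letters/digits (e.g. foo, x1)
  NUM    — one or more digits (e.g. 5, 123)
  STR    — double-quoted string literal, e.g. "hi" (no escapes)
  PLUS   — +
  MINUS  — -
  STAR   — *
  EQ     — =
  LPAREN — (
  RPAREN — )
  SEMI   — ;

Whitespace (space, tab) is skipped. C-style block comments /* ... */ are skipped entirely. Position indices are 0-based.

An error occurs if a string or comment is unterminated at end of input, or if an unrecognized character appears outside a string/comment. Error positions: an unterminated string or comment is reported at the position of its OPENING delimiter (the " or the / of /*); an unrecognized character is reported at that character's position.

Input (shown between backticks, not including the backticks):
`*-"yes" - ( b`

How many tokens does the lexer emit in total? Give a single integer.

pos=0: emit STAR '*'
pos=1: emit MINUS '-'
pos=2: enter STRING mode
pos=2: emit STR "yes" (now at pos=7)
pos=8: emit MINUS '-'
pos=10: emit LPAREN '('
pos=12: emit ID 'b' (now at pos=13)
DONE. 6 tokens: [STAR, MINUS, STR, MINUS, LPAREN, ID]

Answer: 6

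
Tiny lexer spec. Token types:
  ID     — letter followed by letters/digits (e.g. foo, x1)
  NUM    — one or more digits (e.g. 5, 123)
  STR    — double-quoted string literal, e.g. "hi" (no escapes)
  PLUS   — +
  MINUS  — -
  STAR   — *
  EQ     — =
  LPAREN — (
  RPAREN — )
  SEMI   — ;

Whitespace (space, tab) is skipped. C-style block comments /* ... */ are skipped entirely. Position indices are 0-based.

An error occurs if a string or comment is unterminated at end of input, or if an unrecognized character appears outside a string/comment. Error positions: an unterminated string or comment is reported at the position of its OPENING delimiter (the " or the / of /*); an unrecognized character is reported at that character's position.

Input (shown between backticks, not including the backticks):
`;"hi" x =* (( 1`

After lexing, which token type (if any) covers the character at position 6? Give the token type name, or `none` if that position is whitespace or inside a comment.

pos=0: emit SEMI ';'
pos=1: enter STRING mode
pos=1: emit STR "hi" (now at pos=5)
pos=6: emit ID 'x' (now at pos=7)
pos=8: emit EQ '='
pos=9: emit STAR '*'
pos=11: emit LPAREN '('
pos=12: emit LPAREN '('
pos=14: emit NUM '1' (now at pos=15)
DONE. 8 tokens: [SEMI, STR, ID, EQ, STAR, LPAREN, LPAREN, NUM]
Position 6: char is 'x' -> ID

Answer: ID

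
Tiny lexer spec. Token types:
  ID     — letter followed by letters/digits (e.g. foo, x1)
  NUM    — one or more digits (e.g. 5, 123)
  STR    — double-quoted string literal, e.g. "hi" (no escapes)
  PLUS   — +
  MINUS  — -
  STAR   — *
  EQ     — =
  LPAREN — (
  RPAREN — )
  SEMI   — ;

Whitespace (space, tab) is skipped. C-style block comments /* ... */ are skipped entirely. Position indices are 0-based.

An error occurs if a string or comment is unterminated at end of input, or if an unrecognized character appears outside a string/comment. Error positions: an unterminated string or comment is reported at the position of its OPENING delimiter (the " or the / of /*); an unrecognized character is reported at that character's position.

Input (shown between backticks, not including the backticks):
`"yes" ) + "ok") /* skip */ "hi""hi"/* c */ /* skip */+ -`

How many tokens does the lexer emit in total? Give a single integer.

Answer: 9

Derivation:
pos=0: enter STRING mode
pos=0: emit STR "yes" (now at pos=5)
pos=6: emit RPAREN ')'
pos=8: emit PLUS '+'
pos=10: enter STRING mode
pos=10: emit STR "ok" (now at pos=14)
pos=14: emit RPAREN ')'
pos=16: enter COMMENT mode (saw '/*')
exit COMMENT mode (now at pos=26)
pos=27: enter STRING mode
pos=27: emit STR "hi" (now at pos=31)
pos=31: enter STRING mode
pos=31: emit STR "hi" (now at pos=35)
pos=35: enter COMMENT mode (saw '/*')
exit COMMENT mode (now at pos=42)
pos=43: enter COMMENT mode (saw '/*')
exit COMMENT mode (now at pos=53)
pos=53: emit PLUS '+'
pos=55: emit MINUS '-'
DONE. 9 tokens: [STR, RPAREN, PLUS, STR, RPAREN, STR, STR, PLUS, MINUS]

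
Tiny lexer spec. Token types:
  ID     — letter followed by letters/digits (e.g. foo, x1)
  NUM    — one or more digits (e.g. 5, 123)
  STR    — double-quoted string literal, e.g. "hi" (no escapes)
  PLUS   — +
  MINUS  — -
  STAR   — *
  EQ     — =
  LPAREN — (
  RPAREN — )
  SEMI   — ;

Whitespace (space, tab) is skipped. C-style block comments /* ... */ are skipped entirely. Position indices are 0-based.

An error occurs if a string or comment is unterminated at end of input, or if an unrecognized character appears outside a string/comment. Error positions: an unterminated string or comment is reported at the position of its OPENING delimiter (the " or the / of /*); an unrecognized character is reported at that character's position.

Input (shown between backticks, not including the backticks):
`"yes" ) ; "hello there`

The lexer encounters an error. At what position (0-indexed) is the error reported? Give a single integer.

Answer: 10

Derivation:
pos=0: enter STRING mode
pos=0: emit STR "yes" (now at pos=5)
pos=6: emit RPAREN ')'
pos=8: emit SEMI ';'
pos=10: enter STRING mode
pos=10: ERROR — unterminated string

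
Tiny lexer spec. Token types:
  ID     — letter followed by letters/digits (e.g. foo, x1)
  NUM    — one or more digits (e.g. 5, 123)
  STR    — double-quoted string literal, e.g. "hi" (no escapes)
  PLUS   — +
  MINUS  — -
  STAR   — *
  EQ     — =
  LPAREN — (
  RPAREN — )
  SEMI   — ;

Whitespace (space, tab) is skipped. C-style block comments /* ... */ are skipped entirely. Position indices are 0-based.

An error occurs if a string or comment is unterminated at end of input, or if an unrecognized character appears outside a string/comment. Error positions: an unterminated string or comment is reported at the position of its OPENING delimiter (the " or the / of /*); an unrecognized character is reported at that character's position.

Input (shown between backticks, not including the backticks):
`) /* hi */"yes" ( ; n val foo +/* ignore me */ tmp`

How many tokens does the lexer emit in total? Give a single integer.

pos=0: emit RPAREN ')'
pos=2: enter COMMENT mode (saw '/*')
exit COMMENT mode (now at pos=10)
pos=10: enter STRING mode
pos=10: emit STR "yes" (now at pos=15)
pos=16: emit LPAREN '('
pos=18: emit SEMI ';'
pos=20: emit ID 'n' (now at pos=21)
pos=22: emit ID 'val' (now at pos=25)
pos=26: emit ID 'foo' (now at pos=29)
pos=30: emit PLUS '+'
pos=31: enter COMMENT mode (saw '/*')
exit COMMENT mode (now at pos=46)
pos=47: emit ID 'tmp' (now at pos=50)
DONE. 9 tokens: [RPAREN, STR, LPAREN, SEMI, ID, ID, ID, PLUS, ID]

Answer: 9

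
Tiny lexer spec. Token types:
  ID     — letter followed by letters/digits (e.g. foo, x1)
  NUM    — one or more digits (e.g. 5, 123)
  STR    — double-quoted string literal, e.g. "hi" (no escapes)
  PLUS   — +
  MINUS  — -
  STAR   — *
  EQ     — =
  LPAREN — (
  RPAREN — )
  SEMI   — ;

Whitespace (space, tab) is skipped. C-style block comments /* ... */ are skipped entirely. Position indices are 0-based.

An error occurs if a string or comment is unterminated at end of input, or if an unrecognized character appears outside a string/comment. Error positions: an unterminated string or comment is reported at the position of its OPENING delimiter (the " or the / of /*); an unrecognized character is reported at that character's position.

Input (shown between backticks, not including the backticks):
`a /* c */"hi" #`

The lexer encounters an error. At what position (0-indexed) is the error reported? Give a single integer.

Answer: 14

Derivation:
pos=0: emit ID 'a' (now at pos=1)
pos=2: enter COMMENT mode (saw '/*')
exit COMMENT mode (now at pos=9)
pos=9: enter STRING mode
pos=9: emit STR "hi" (now at pos=13)
pos=14: ERROR — unrecognized char '#'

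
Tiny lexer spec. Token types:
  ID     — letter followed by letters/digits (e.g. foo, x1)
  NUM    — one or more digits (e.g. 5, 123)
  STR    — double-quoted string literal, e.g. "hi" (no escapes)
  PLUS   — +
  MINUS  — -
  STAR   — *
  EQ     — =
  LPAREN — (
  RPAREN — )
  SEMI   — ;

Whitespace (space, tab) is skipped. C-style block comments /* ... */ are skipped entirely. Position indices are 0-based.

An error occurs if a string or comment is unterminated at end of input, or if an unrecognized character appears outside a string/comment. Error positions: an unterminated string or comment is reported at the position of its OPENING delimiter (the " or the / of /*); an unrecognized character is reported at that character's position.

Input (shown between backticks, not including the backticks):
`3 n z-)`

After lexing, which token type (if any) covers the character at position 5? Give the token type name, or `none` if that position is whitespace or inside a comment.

Answer: MINUS

Derivation:
pos=0: emit NUM '3' (now at pos=1)
pos=2: emit ID 'n' (now at pos=3)
pos=4: emit ID 'z' (now at pos=5)
pos=5: emit MINUS '-'
pos=6: emit RPAREN ')'
DONE. 5 tokens: [NUM, ID, ID, MINUS, RPAREN]
Position 5: char is '-' -> MINUS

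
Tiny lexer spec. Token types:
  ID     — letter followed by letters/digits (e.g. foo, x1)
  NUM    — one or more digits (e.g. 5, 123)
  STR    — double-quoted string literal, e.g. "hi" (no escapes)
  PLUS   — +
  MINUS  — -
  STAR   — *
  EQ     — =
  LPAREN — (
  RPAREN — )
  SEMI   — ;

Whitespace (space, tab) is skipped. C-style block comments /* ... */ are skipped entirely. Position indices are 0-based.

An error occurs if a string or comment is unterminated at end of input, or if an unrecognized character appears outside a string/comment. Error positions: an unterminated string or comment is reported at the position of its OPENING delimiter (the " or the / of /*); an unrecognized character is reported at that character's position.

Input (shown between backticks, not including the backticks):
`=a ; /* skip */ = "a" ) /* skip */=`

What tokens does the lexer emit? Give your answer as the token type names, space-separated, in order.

pos=0: emit EQ '='
pos=1: emit ID 'a' (now at pos=2)
pos=3: emit SEMI ';'
pos=5: enter COMMENT mode (saw '/*')
exit COMMENT mode (now at pos=15)
pos=16: emit EQ '='
pos=18: enter STRING mode
pos=18: emit STR "a" (now at pos=21)
pos=22: emit RPAREN ')'
pos=24: enter COMMENT mode (saw '/*')
exit COMMENT mode (now at pos=34)
pos=34: emit EQ '='
DONE. 7 tokens: [EQ, ID, SEMI, EQ, STR, RPAREN, EQ]

Answer: EQ ID SEMI EQ STR RPAREN EQ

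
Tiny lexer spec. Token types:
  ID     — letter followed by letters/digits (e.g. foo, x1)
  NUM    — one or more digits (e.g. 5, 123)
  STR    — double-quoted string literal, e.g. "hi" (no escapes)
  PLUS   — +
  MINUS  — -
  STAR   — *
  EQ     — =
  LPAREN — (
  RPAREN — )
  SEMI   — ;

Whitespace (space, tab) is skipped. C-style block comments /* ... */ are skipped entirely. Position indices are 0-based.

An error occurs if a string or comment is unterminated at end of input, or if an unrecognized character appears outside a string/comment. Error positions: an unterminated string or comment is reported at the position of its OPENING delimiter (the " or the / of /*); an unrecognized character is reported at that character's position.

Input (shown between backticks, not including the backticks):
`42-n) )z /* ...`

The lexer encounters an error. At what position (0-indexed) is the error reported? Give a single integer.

pos=0: emit NUM '42' (now at pos=2)
pos=2: emit MINUS '-'
pos=3: emit ID 'n' (now at pos=4)
pos=4: emit RPAREN ')'
pos=6: emit RPAREN ')'
pos=7: emit ID 'z' (now at pos=8)
pos=9: enter COMMENT mode (saw '/*')
pos=9: ERROR — unterminated comment (reached EOF)

Answer: 9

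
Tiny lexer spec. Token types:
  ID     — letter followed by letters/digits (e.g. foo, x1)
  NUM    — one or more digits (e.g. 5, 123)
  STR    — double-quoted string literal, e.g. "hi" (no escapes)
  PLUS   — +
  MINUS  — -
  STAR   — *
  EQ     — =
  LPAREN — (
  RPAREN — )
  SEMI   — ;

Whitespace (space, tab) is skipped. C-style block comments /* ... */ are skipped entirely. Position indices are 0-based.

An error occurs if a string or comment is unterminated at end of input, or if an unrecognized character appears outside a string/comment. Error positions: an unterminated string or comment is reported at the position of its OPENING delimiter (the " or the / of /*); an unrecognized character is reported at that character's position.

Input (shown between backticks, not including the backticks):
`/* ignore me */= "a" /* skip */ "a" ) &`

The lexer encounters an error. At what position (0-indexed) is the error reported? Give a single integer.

Answer: 38

Derivation:
pos=0: enter COMMENT mode (saw '/*')
exit COMMENT mode (now at pos=15)
pos=15: emit EQ '='
pos=17: enter STRING mode
pos=17: emit STR "a" (now at pos=20)
pos=21: enter COMMENT mode (saw '/*')
exit COMMENT mode (now at pos=31)
pos=32: enter STRING mode
pos=32: emit STR "a" (now at pos=35)
pos=36: emit RPAREN ')'
pos=38: ERROR — unrecognized char '&'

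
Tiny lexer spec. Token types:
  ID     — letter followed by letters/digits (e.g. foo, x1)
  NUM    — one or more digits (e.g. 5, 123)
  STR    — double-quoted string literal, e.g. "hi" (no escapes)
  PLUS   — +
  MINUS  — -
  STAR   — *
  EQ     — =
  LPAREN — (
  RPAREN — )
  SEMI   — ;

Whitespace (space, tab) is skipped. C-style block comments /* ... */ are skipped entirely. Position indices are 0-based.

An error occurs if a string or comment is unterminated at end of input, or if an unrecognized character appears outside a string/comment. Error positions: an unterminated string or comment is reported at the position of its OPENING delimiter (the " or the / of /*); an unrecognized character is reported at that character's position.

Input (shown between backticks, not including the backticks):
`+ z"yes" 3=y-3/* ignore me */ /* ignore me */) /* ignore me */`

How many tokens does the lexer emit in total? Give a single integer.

Answer: 9

Derivation:
pos=0: emit PLUS '+'
pos=2: emit ID 'z' (now at pos=3)
pos=3: enter STRING mode
pos=3: emit STR "yes" (now at pos=8)
pos=9: emit NUM '3' (now at pos=10)
pos=10: emit EQ '='
pos=11: emit ID 'y' (now at pos=12)
pos=12: emit MINUS '-'
pos=13: emit NUM '3' (now at pos=14)
pos=14: enter COMMENT mode (saw '/*')
exit COMMENT mode (now at pos=29)
pos=30: enter COMMENT mode (saw '/*')
exit COMMENT mode (now at pos=45)
pos=45: emit RPAREN ')'
pos=47: enter COMMENT mode (saw '/*')
exit COMMENT mode (now at pos=62)
DONE. 9 tokens: [PLUS, ID, STR, NUM, EQ, ID, MINUS, NUM, RPAREN]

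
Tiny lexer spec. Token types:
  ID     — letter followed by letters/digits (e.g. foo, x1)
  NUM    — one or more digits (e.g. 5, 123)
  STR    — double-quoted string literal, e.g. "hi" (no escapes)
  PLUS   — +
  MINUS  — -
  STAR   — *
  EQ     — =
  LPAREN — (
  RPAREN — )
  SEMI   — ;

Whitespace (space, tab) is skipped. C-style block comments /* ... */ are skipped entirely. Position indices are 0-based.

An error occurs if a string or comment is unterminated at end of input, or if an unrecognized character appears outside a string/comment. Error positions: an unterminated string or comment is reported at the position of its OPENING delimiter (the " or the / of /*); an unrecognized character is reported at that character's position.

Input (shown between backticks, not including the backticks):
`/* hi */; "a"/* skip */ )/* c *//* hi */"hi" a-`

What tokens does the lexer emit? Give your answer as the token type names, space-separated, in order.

Answer: SEMI STR RPAREN STR ID MINUS

Derivation:
pos=0: enter COMMENT mode (saw '/*')
exit COMMENT mode (now at pos=8)
pos=8: emit SEMI ';'
pos=10: enter STRING mode
pos=10: emit STR "a" (now at pos=13)
pos=13: enter COMMENT mode (saw '/*')
exit COMMENT mode (now at pos=23)
pos=24: emit RPAREN ')'
pos=25: enter COMMENT mode (saw '/*')
exit COMMENT mode (now at pos=32)
pos=32: enter COMMENT mode (saw '/*')
exit COMMENT mode (now at pos=40)
pos=40: enter STRING mode
pos=40: emit STR "hi" (now at pos=44)
pos=45: emit ID 'a' (now at pos=46)
pos=46: emit MINUS '-'
DONE. 6 tokens: [SEMI, STR, RPAREN, STR, ID, MINUS]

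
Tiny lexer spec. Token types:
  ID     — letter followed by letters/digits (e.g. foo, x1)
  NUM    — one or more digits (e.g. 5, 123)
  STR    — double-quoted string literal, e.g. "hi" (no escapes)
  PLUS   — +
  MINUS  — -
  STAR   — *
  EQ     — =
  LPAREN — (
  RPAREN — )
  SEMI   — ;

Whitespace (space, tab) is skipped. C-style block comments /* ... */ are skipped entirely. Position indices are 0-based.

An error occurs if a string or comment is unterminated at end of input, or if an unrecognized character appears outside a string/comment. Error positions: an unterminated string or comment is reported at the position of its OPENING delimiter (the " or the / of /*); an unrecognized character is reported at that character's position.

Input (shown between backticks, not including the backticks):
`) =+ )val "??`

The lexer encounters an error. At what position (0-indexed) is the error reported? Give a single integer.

pos=0: emit RPAREN ')'
pos=2: emit EQ '='
pos=3: emit PLUS '+'
pos=5: emit RPAREN ')'
pos=6: emit ID 'val' (now at pos=9)
pos=10: enter STRING mode
pos=10: ERROR — unterminated string

Answer: 10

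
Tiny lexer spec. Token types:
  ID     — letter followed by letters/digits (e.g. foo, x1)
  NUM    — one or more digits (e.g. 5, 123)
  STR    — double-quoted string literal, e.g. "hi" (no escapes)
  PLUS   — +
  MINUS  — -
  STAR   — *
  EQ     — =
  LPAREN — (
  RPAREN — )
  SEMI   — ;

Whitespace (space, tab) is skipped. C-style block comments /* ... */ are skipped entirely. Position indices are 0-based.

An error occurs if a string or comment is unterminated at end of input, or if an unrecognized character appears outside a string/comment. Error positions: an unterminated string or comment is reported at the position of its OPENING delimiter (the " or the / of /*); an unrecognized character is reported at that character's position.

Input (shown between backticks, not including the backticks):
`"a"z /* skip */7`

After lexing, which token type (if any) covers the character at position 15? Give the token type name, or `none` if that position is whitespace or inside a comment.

Answer: NUM

Derivation:
pos=0: enter STRING mode
pos=0: emit STR "a" (now at pos=3)
pos=3: emit ID 'z' (now at pos=4)
pos=5: enter COMMENT mode (saw '/*')
exit COMMENT mode (now at pos=15)
pos=15: emit NUM '7' (now at pos=16)
DONE. 3 tokens: [STR, ID, NUM]
Position 15: char is '7' -> NUM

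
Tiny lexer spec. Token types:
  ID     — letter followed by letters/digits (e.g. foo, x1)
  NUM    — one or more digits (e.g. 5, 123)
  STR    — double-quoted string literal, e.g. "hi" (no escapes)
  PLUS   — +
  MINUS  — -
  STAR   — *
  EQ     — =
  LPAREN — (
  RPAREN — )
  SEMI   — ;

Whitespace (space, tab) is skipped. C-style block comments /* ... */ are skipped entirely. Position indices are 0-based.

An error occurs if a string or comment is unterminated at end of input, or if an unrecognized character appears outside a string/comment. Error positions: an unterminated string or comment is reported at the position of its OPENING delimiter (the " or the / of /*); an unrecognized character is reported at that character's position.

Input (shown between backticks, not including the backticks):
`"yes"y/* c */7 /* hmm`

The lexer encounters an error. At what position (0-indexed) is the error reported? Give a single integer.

pos=0: enter STRING mode
pos=0: emit STR "yes" (now at pos=5)
pos=5: emit ID 'y' (now at pos=6)
pos=6: enter COMMENT mode (saw '/*')
exit COMMENT mode (now at pos=13)
pos=13: emit NUM '7' (now at pos=14)
pos=15: enter COMMENT mode (saw '/*')
pos=15: ERROR — unterminated comment (reached EOF)

Answer: 15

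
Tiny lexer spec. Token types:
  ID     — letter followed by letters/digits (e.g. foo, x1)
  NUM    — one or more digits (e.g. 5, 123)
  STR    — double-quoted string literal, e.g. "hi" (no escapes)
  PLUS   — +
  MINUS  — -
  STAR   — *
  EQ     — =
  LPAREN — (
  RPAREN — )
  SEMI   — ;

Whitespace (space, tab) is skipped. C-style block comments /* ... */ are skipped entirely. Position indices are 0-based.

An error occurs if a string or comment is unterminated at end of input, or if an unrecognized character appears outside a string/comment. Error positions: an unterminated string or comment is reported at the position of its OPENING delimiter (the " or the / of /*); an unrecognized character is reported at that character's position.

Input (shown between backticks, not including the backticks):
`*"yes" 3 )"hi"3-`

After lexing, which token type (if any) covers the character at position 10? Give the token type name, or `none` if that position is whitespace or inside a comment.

Answer: STR

Derivation:
pos=0: emit STAR '*'
pos=1: enter STRING mode
pos=1: emit STR "yes" (now at pos=6)
pos=7: emit NUM '3' (now at pos=8)
pos=9: emit RPAREN ')'
pos=10: enter STRING mode
pos=10: emit STR "hi" (now at pos=14)
pos=14: emit NUM '3' (now at pos=15)
pos=15: emit MINUS '-'
DONE. 7 tokens: [STAR, STR, NUM, RPAREN, STR, NUM, MINUS]
Position 10: char is '"' -> STR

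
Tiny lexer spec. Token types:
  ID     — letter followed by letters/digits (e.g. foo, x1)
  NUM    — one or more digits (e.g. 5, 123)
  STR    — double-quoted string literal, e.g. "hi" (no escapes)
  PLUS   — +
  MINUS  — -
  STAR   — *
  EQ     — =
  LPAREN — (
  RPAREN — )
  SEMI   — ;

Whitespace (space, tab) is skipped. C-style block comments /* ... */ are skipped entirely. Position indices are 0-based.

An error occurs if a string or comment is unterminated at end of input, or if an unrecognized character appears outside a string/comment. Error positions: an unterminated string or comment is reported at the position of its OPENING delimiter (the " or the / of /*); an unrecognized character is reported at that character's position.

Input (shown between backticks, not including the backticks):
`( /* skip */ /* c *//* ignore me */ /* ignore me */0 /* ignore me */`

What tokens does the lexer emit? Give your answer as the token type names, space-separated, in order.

Answer: LPAREN NUM

Derivation:
pos=0: emit LPAREN '('
pos=2: enter COMMENT mode (saw '/*')
exit COMMENT mode (now at pos=12)
pos=13: enter COMMENT mode (saw '/*')
exit COMMENT mode (now at pos=20)
pos=20: enter COMMENT mode (saw '/*')
exit COMMENT mode (now at pos=35)
pos=36: enter COMMENT mode (saw '/*')
exit COMMENT mode (now at pos=51)
pos=51: emit NUM '0' (now at pos=52)
pos=53: enter COMMENT mode (saw '/*')
exit COMMENT mode (now at pos=68)
DONE. 2 tokens: [LPAREN, NUM]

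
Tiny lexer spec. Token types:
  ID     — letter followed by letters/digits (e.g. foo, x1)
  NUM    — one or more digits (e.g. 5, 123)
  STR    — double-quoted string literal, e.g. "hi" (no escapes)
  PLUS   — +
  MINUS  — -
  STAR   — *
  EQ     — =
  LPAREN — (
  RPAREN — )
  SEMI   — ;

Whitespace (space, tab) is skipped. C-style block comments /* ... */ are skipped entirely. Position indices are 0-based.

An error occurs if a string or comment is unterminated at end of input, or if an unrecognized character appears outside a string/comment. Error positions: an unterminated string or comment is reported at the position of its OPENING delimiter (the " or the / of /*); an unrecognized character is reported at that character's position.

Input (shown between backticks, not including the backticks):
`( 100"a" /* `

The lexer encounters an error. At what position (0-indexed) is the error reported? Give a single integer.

pos=0: emit LPAREN '('
pos=2: emit NUM '100' (now at pos=5)
pos=5: enter STRING mode
pos=5: emit STR "a" (now at pos=8)
pos=9: enter COMMENT mode (saw '/*')
pos=9: ERROR — unterminated comment (reached EOF)

Answer: 9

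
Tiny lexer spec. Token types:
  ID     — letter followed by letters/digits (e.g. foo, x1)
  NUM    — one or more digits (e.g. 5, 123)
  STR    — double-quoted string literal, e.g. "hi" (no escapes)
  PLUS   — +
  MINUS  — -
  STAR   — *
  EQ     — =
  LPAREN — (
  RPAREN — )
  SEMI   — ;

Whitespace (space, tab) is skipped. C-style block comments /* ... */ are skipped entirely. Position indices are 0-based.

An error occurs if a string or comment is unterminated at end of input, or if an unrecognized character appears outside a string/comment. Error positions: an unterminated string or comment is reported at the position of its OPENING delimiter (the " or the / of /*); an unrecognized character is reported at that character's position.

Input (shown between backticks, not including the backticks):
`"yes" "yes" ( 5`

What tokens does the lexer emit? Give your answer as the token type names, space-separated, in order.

pos=0: enter STRING mode
pos=0: emit STR "yes" (now at pos=5)
pos=6: enter STRING mode
pos=6: emit STR "yes" (now at pos=11)
pos=12: emit LPAREN '('
pos=14: emit NUM '5' (now at pos=15)
DONE. 4 tokens: [STR, STR, LPAREN, NUM]

Answer: STR STR LPAREN NUM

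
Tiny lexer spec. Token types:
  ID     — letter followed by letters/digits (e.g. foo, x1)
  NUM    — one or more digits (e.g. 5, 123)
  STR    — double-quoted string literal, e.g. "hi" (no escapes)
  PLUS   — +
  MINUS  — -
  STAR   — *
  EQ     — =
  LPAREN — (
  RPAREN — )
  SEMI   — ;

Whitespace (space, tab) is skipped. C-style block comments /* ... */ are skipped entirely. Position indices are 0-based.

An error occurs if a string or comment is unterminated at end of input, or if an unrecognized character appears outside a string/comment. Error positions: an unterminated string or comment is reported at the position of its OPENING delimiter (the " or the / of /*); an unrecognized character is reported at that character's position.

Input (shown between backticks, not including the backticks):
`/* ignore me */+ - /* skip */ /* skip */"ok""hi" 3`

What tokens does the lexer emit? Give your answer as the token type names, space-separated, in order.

Answer: PLUS MINUS STR STR NUM

Derivation:
pos=0: enter COMMENT mode (saw '/*')
exit COMMENT mode (now at pos=15)
pos=15: emit PLUS '+'
pos=17: emit MINUS '-'
pos=19: enter COMMENT mode (saw '/*')
exit COMMENT mode (now at pos=29)
pos=30: enter COMMENT mode (saw '/*')
exit COMMENT mode (now at pos=40)
pos=40: enter STRING mode
pos=40: emit STR "ok" (now at pos=44)
pos=44: enter STRING mode
pos=44: emit STR "hi" (now at pos=48)
pos=49: emit NUM '3' (now at pos=50)
DONE. 5 tokens: [PLUS, MINUS, STR, STR, NUM]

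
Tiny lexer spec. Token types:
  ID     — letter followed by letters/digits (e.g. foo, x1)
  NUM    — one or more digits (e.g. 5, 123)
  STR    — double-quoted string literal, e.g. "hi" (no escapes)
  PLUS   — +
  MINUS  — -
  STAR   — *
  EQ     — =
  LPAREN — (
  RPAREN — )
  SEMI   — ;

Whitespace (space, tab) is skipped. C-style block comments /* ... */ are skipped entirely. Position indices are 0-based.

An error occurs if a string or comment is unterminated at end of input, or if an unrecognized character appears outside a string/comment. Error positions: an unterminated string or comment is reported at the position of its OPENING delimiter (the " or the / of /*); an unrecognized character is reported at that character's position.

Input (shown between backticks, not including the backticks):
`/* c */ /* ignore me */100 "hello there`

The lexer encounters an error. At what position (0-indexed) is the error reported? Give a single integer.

Answer: 27

Derivation:
pos=0: enter COMMENT mode (saw '/*')
exit COMMENT mode (now at pos=7)
pos=8: enter COMMENT mode (saw '/*')
exit COMMENT mode (now at pos=23)
pos=23: emit NUM '100' (now at pos=26)
pos=27: enter STRING mode
pos=27: ERROR — unterminated string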